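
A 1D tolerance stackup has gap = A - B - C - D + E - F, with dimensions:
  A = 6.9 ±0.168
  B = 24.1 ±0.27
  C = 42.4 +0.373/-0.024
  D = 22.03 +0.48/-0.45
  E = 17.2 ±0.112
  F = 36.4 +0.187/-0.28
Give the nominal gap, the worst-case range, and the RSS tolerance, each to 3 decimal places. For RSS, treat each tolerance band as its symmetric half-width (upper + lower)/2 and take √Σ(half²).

Stack each dimension's contribution:
  +A: nom +6.900 → Σnom=6.900; wc +0.168/-0.168 → slack +0.168/-0.168; half-tol=0.168, Σhalf²=0.028224
  -B: nom -24.100 → Σnom=-17.200; wc +0.270/-0.270 → slack +0.438/-0.438; half-tol=0.270, Σhalf²=0.101124
  -C: nom -42.400 → Σnom=-59.600; wc +0.024/-0.373 → slack +0.462/-0.811; half-tol=0.199, Σhalf²=0.140526
  -D: nom -22.030 → Σnom=-81.630; wc +0.450/-0.480 → slack +0.912/-1.291; half-tol=0.465, Σhalf²=0.356751
  +E: nom +17.200 → Σnom=-64.430; wc +0.112/-0.112 → slack +1.024/-1.403; half-tol=0.112, Σhalf²=0.369295
  -F: nom -36.400 → Σnom=-100.830; wc +0.280/-0.187 → slack +1.304/-1.590; half-tol=0.234, Σhalf²=0.423817
Nominal = -100.830. Worst-case = [-100.830 - 1.590, -100.830 + 1.304] = [-102.420, -99.526]. RSS = √0.423817 = 0.651.

nominal=-100.830 wc=[-102.420,-99.526] rss=0.651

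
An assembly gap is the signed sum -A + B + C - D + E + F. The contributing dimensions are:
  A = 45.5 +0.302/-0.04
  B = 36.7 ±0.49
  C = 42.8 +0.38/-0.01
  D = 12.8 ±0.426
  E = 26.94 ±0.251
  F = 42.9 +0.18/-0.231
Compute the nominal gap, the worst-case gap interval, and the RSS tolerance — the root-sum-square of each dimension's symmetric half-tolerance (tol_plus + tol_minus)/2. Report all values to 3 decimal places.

nominal=91.040 wc=[89.330,92.807] rss=0.771

Stack each dimension's contribution:
  -A: nom -45.500 → Σnom=-45.500; wc +0.040/-0.302 → slack +0.040/-0.302; half-tol=0.171, Σhalf²=0.029241
  +B: nom +36.700 → Σnom=-8.800; wc +0.490/-0.490 → slack +0.530/-0.792; half-tol=0.490, Σhalf²=0.269341
  +C: nom +42.800 → Σnom=34.000; wc +0.380/-0.010 → slack +0.910/-0.802; half-tol=0.195, Σhalf²=0.307366
  -D: nom -12.800 → Σnom=21.200; wc +0.426/-0.426 → slack +1.336/-1.228; half-tol=0.426, Σhalf²=0.488842
  +E: nom +26.940 → Σnom=48.140; wc +0.251/-0.251 → slack +1.587/-1.479; half-tol=0.251, Σhalf²=0.551843
  +F: nom +42.900 → Σnom=91.040; wc +0.180/-0.231 → slack +1.767/-1.710; half-tol=0.206, Σhalf²=0.594073
Nominal = 91.040. Worst-case = [91.040 - 1.710, 91.040 + 1.767] = [89.330, 92.807]. RSS = √0.594073 = 0.771.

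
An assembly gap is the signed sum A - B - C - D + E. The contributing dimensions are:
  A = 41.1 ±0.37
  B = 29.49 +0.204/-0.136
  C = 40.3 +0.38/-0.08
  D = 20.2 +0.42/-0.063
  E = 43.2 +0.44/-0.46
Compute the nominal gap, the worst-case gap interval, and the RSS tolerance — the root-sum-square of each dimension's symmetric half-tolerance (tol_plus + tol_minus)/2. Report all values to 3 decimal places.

nominal=-5.690 wc=[-7.524,-4.601] rss=0.692

Stack each dimension's contribution:
  +A: nom +41.100 → Σnom=41.100; wc +0.370/-0.370 → slack +0.370/-0.370; half-tol=0.370, Σhalf²=0.136900
  -B: nom -29.490 → Σnom=11.610; wc +0.136/-0.204 → slack +0.506/-0.574; half-tol=0.170, Σhalf²=0.165800
  -C: nom -40.300 → Σnom=-28.690; wc +0.080/-0.380 → slack +0.586/-0.954; half-tol=0.230, Σhalf²=0.218700
  -D: nom -20.200 → Σnom=-48.890; wc +0.063/-0.420 → slack +0.649/-1.374; half-tol=0.241, Σhalf²=0.277022
  +E: nom +43.200 → Σnom=-5.690; wc +0.440/-0.460 → slack +1.089/-1.834; half-tol=0.450, Σhalf²=0.479522
Nominal = -5.690. Worst-case = [-5.690 - 1.834, -5.690 + 1.089] = [-7.524, -4.601]. RSS = √0.479522 = 0.692.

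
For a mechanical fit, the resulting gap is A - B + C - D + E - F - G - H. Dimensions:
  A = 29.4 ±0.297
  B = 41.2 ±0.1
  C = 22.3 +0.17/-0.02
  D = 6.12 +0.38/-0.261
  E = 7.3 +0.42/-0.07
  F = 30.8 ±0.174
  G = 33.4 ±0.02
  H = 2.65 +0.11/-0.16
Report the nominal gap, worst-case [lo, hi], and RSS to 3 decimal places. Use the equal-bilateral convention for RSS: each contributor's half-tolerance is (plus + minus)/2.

Stack each dimension's contribution:
  +A: nom +29.400 → Σnom=29.400; wc +0.297/-0.297 → slack +0.297/-0.297; half-tol=0.297, Σhalf²=0.088209
  -B: nom -41.200 → Σnom=-11.800; wc +0.100/-0.100 → slack +0.397/-0.397; half-tol=0.100, Σhalf²=0.098209
  +C: nom +22.300 → Σnom=10.500; wc +0.170/-0.020 → slack +0.567/-0.417; half-tol=0.095, Σhalf²=0.107234
  -D: nom -6.120 → Σnom=4.380; wc +0.261/-0.380 → slack +0.828/-0.797; half-tol=0.321, Σhalf²=0.209954
  +E: nom +7.300 → Σnom=11.680; wc +0.420/-0.070 → slack +1.248/-0.867; half-tol=0.245, Σhalf²=0.269979
  -F: nom -30.800 → Σnom=-19.120; wc +0.174/-0.174 → slack +1.422/-1.041; half-tol=0.174, Σhalf²=0.300255
  -G: nom -33.400 → Σnom=-52.520; wc +0.020/-0.020 → slack +1.442/-1.061; half-tol=0.020, Σhalf²=0.300655
  -H: nom -2.650 → Σnom=-55.170; wc +0.160/-0.110 → slack +1.602/-1.171; half-tol=0.135, Σhalf²=0.318880
Nominal = -55.170. Worst-case = [-55.170 - 1.171, -55.170 + 1.602] = [-56.341, -53.568]. RSS = √0.318880 = 0.565.

nominal=-55.170 wc=[-56.341,-53.568] rss=0.565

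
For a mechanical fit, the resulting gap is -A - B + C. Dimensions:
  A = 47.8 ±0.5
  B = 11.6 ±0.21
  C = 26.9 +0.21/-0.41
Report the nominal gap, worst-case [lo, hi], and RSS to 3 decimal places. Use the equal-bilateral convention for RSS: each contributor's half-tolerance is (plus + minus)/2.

nominal=-32.500 wc=[-33.620,-31.580] rss=0.625

Stack each dimension's contribution:
  -A: nom -47.800 → Σnom=-47.800; wc +0.500/-0.500 → slack +0.500/-0.500; half-tol=0.500, Σhalf²=0.250000
  -B: nom -11.600 → Σnom=-59.400; wc +0.210/-0.210 → slack +0.710/-0.710; half-tol=0.210, Σhalf²=0.294100
  +C: nom +26.900 → Σnom=-32.500; wc +0.210/-0.410 → slack +0.920/-1.120; half-tol=0.310, Σhalf²=0.390200
Nominal = -32.500. Worst-case = [-32.500 - 1.120, -32.500 + 0.920] = [-33.620, -31.580]. RSS = √0.390200 = 0.625.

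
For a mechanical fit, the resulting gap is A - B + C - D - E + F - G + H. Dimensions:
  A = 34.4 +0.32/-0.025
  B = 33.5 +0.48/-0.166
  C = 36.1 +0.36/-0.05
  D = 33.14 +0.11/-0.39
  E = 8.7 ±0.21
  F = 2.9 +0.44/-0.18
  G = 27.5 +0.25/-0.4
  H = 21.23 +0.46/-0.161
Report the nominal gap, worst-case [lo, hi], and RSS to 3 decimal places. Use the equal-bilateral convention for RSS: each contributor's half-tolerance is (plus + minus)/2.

Stack each dimension's contribution:
  +A: nom +34.400 → Σnom=34.400; wc +0.320/-0.025 → slack +0.320/-0.025; half-tol=0.173, Σhalf²=0.029756
  -B: nom -33.500 → Σnom=0.900; wc +0.166/-0.480 → slack +0.486/-0.505; half-tol=0.323, Σhalf²=0.134085
  +C: nom +36.100 → Σnom=37.000; wc +0.360/-0.050 → slack +0.846/-0.555; half-tol=0.205, Σhalf²=0.176110
  -D: nom -33.140 → Σnom=3.860; wc +0.390/-0.110 → slack +1.236/-0.665; half-tol=0.250, Σhalf²=0.238610
  -E: nom -8.700 → Σnom=-4.840; wc +0.210/-0.210 → slack +1.446/-0.875; half-tol=0.210, Σhalf²=0.282710
  +F: nom +2.900 → Σnom=-1.940; wc +0.440/-0.180 → slack +1.886/-1.055; half-tol=0.310, Σhalf²=0.378810
  -G: nom -27.500 → Σnom=-29.440; wc +0.400/-0.250 → slack +2.286/-1.305; half-tol=0.325, Σhalf²=0.484435
  +H: nom +21.230 → Σnom=-8.210; wc +0.460/-0.161 → slack +2.746/-1.466; half-tol=0.310, Σhalf²=0.580846
Nominal = -8.210. Worst-case = [-8.210 - 1.466, -8.210 + 2.746] = [-9.676, -5.464]. RSS = √0.580846 = 0.762.

nominal=-8.210 wc=[-9.676,-5.464] rss=0.762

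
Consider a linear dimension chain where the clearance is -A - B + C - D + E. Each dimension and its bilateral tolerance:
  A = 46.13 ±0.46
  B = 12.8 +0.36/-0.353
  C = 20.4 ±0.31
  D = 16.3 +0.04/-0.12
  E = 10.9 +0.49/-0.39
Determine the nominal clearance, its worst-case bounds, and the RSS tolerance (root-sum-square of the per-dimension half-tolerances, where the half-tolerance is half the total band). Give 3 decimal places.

Stack each dimension's contribution:
  -A: nom -46.130 → Σnom=-46.130; wc +0.460/-0.460 → slack +0.460/-0.460; half-tol=0.460, Σhalf²=0.211600
  -B: nom -12.800 → Σnom=-58.930; wc +0.353/-0.360 → slack +0.813/-0.820; half-tol=0.356, Σhalf²=0.338692
  +C: nom +20.400 → Σnom=-38.530; wc +0.310/-0.310 → slack +1.123/-1.130; half-tol=0.310, Σhalf²=0.434792
  -D: nom -16.300 → Σnom=-54.830; wc +0.120/-0.040 → slack +1.243/-1.170; half-tol=0.080, Σhalf²=0.441192
  +E: nom +10.900 → Σnom=-43.930; wc +0.490/-0.390 → slack +1.733/-1.560; half-tol=0.440, Σhalf²=0.634792
Nominal = -43.930. Worst-case = [-43.930 - 1.560, -43.930 + 1.733] = [-45.490, -42.197]. RSS = √0.634792 = 0.797.

nominal=-43.930 wc=[-45.490,-42.197] rss=0.797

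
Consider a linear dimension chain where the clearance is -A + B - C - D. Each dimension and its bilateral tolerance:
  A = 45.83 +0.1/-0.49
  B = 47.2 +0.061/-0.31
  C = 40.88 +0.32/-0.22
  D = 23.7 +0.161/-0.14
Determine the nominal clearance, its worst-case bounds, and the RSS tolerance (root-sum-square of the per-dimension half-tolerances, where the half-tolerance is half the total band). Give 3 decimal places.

nominal=-63.210 wc=[-64.101,-62.299] rss=0.466

Stack each dimension's contribution:
  -A: nom -45.830 → Σnom=-45.830; wc +0.490/-0.100 → slack +0.490/-0.100; half-tol=0.295, Σhalf²=0.087025
  +B: nom +47.200 → Σnom=1.370; wc +0.061/-0.310 → slack +0.551/-0.410; half-tol=0.185, Σhalf²=0.121435
  -C: nom -40.880 → Σnom=-39.510; wc +0.220/-0.320 → slack +0.771/-0.730; half-tol=0.270, Σhalf²=0.194335
  -D: nom -23.700 → Σnom=-63.210; wc +0.140/-0.161 → slack +0.911/-0.891; half-tol=0.151, Σhalf²=0.216986
Nominal = -63.210. Worst-case = [-63.210 - 0.891, -63.210 + 0.911] = [-64.101, -62.299]. RSS = √0.216986 = 0.466.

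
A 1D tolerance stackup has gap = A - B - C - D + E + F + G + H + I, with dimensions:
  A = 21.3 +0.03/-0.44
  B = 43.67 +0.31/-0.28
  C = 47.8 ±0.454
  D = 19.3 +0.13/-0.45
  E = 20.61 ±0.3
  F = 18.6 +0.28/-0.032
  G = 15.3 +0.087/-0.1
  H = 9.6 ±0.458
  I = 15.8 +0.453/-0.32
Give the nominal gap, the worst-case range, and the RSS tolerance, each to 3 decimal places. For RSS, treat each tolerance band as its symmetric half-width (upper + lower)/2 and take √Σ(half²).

Stack each dimension's contribution:
  +A: nom +21.300 → Σnom=21.300; wc +0.030/-0.440 → slack +0.030/-0.440; half-tol=0.235, Σhalf²=0.055225
  -B: nom -43.670 → Σnom=-22.370; wc +0.280/-0.310 → slack +0.310/-0.750; half-tol=0.295, Σhalf²=0.142250
  -C: nom -47.800 → Σnom=-70.170; wc +0.454/-0.454 → slack +0.764/-1.204; half-tol=0.454, Σhalf²=0.348366
  -D: nom -19.300 → Σnom=-89.470; wc +0.450/-0.130 → slack +1.214/-1.334; half-tol=0.290, Σhalf²=0.432466
  +E: nom +20.610 → Σnom=-68.860; wc +0.300/-0.300 → slack +1.514/-1.634; half-tol=0.300, Σhalf²=0.522466
  +F: nom +18.600 → Σnom=-50.260; wc +0.280/-0.032 → slack +1.794/-1.666; half-tol=0.156, Σhalf²=0.546802
  +G: nom +15.300 → Σnom=-34.960; wc +0.087/-0.100 → slack +1.881/-1.766; half-tol=0.093, Σhalf²=0.555544
  +H: nom +9.600 → Σnom=-25.360; wc +0.458/-0.458 → slack +2.339/-2.224; half-tol=0.458, Σhalf²=0.765308
  +I: nom +15.800 → Σnom=-9.560; wc +0.453/-0.320 → slack +2.792/-2.544; half-tol=0.387, Σhalf²=0.914691
Nominal = -9.560. Worst-case = [-9.560 - 2.544, -9.560 + 2.792] = [-12.104, -6.768]. RSS = √0.914691 = 0.956.

nominal=-9.560 wc=[-12.104,-6.768] rss=0.956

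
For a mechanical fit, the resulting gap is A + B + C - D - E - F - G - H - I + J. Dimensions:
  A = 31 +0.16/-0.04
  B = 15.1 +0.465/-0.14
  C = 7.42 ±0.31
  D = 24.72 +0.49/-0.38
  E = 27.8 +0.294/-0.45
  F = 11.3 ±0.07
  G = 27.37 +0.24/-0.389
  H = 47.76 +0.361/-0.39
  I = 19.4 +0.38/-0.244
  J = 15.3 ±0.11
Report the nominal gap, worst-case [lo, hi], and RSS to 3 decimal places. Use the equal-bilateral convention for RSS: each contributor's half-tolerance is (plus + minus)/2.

Stack each dimension's contribution:
  +A: nom +31.000 → Σnom=31.000; wc +0.160/-0.040 → slack +0.160/-0.040; half-tol=0.100, Σhalf²=0.010000
  +B: nom +15.100 → Σnom=46.100; wc +0.465/-0.140 → slack +0.625/-0.180; half-tol=0.302, Σhalf²=0.101506
  +C: nom +7.420 → Σnom=53.520; wc +0.310/-0.310 → slack +0.935/-0.490; half-tol=0.310, Σhalf²=0.197606
  -D: nom -24.720 → Σnom=28.800; wc +0.380/-0.490 → slack +1.315/-0.980; half-tol=0.435, Σhalf²=0.386831
  -E: nom -27.800 → Σnom=1.000; wc +0.450/-0.294 → slack +1.765/-1.274; half-tol=0.372, Σhalf²=0.525215
  -F: nom -11.300 → Σnom=-10.300; wc +0.070/-0.070 → slack +1.835/-1.344; half-tol=0.070, Σhalf²=0.530115
  -G: nom -27.370 → Σnom=-37.670; wc +0.389/-0.240 → slack +2.224/-1.584; half-tol=0.315, Σhalf²=0.629026
  -H: nom -47.760 → Σnom=-85.430; wc +0.390/-0.361 → slack +2.614/-1.945; half-tol=0.376, Σhalf²=0.770026
  -I: nom -19.400 → Σnom=-104.830; wc +0.244/-0.380 → slack +2.858/-2.325; half-tol=0.312, Σhalf²=0.867370
  +J: nom +15.300 → Σnom=-89.530; wc +0.110/-0.110 → slack +2.968/-2.435; half-tol=0.110, Σhalf²=0.879470
Nominal = -89.530. Worst-case = [-89.530 - 2.435, -89.530 + 2.968] = [-91.965, -86.562]. RSS = √0.879470 = 0.938.

nominal=-89.530 wc=[-91.965,-86.562] rss=0.938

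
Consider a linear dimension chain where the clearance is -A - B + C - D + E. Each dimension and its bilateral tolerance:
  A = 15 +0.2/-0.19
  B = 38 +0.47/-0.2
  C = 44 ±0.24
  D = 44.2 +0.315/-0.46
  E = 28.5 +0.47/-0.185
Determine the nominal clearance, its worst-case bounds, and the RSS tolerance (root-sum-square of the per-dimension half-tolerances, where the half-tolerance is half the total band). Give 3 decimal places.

nominal=-24.700 wc=[-26.110,-23.140] rss=0.682

Stack each dimension's contribution:
  -A: nom -15.000 → Σnom=-15.000; wc +0.190/-0.200 → slack +0.190/-0.200; half-tol=0.195, Σhalf²=0.038025
  -B: nom -38.000 → Σnom=-53.000; wc +0.200/-0.470 → slack +0.390/-0.670; half-tol=0.335, Σhalf²=0.150250
  +C: nom +44.000 → Σnom=-9.000; wc +0.240/-0.240 → slack +0.630/-0.910; half-tol=0.240, Σhalf²=0.207850
  -D: nom -44.200 → Σnom=-53.200; wc +0.460/-0.315 → slack +1.090/-1.225; half-tol=0.388, Σhalf²=0.358006
  +E: nom +28.500 → Σnom=-24.700; wc +0.470/-0.185 → slack +1.560/-1.410; half-tol=0.328, Σhalf²=0.465262
Nominal = -24.700. Worst-case = [-24.700 - 1.410, -24.700 + 1.560] = [-26.110, -23.140]. RSS = √0.465262 = 0.682.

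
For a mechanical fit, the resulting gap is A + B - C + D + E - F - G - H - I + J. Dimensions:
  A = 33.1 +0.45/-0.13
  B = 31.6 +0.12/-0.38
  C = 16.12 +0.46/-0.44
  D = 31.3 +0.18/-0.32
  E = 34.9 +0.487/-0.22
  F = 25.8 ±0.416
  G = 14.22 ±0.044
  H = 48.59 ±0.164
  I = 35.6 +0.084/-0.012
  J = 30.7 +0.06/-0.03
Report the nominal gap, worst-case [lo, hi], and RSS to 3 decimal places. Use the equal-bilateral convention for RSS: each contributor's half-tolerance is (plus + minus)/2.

Stack each dimension's contribution:
  +A: nom +33.100 → Σnom=33.100; wc +0.450/-0.130 → slack +0.450/-0.130; half-tol=0.290, Σhalf²=0.084100
  +B: nom +31.600 → Σnom=64.700; wc +0.120/-0.380 → slack +0.570/-0.510; half-tol=0.250, Σhalf²=0.146600
  -C: nom -16.120 → Σnom=48.580; wc +0.440/-0.460 → slack +1.010/-0.970; half-tol=0.450, Σhalf²=0.349100
  +D: nom +31.300 → Σnom=79.880; wc +0.180/-0.320 → slack +1.190/-1.290; half-tol=0.250, Σhalf²=0.411600
  +E: nom +34.900 → Σnom=114.780; wc +0.487/-0.220 → slack +1.677/-1.510; half-tol=0.353, Σhalf²=0.536562
  -F: nom -25.800 → Σnom=88.980; wc +0.416/-0.416 → slack +2.093/-1.926; half-tol=0.416, Σhalf²=0.709618
  -G: nom -14.220 → Σnom=74.760; wc +0.044/-0.044 → slack +2.137/-1.970; half-tol=0.044, Σhalf²=0.711554
  -H: nom -48.590 → Σnom=26.170; wc +0.164/-0.164 → slack +2.301/-2.134; half-tol=0.164, Σhalf²=0.738450
  -I: nom -35.600 → Σnom=-9.430; wc +0.012/-0.084 → slack +2.313/-2.218; half-tol=0.048, Σhalf²=0.740754
  +J: nom +30.700 → Σnom=21.270; wc +0.060/-0.030 → slack +2.373/-2.248; half-tol=0.045, Σhalf²=0.742779
Nominal = 21.270. Worst-case = [21.270 - 2.248, 21.270 + 2.373] = [19.022, 23.643]. RSS = √0.742779 = 0.862.

nominal=21.270 wc=[19.022,23.643] rss=0.862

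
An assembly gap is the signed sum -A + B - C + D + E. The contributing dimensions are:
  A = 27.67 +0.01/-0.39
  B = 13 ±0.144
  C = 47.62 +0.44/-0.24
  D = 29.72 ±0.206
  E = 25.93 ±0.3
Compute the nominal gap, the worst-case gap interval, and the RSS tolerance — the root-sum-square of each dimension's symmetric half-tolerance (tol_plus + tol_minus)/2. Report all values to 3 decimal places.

nominal=-6.640 wc=[-7.740,-5.360] rss=0.556

Stack each dimension's contribution:
  -A: nom -27.670 → Σnom=-27.670; wc +0.390/-0.010 → slack +0.390/-0.010; half-tol=0.200, Σhalf²=0.040000
  +B: nom +13.000 → Σnom=-14.670; wc +0.144/-0.144 → slack +0.534/-0.154; half-tol=0.144, Σhalf²=0.060736
  -C: nom -47.620 → Σnom=-62.290; wc +0.240/-0.440 → slack +0.774/-0.594; half-tol=0.340, Σhalf²=0.176336
  +D: nom +29.720 → Σnom=-32.570; wc +0.206/-0.206 → slack +0.980/-0.800; half-tol=0.206, Σhalf²=0.218772
  +E: nom +25.930 → Σnom=-6.640; wc +0.300/-0.300 → slack +1.280/-1.100; half-tol=0.300, Σhalf²=0.308772
Nominal = -6.640. Worst-case = [-6.640 - 1.100, -6.640 + 1.280] = [-7.740, -5.360]. RSS = √0.308772 = 0.556.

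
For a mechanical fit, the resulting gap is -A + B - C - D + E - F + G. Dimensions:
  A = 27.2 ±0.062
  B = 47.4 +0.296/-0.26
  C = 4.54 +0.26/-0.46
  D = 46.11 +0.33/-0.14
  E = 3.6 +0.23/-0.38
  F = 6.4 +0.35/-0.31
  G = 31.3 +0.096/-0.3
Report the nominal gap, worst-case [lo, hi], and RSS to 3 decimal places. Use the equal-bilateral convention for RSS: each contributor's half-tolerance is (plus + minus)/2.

Stack each dimension's contribution:
  -A: nom -27.200 → Σnom=-27.200; wc +0.062/-0.062 → slack +0.062/-0.062; half-tol=0.062, Σhalf²=0.003844
  +B: nom +47.400 → Σnom=20.200; wc +0.296/-0.260 → slack +0.358/-0.322; half-tol=0.278, Σhalf²=0.081128
  -C: nom -4.540 → Σnom=15.660; wc +0.460/-0.260 → slack +0.818/-0.582; half-tol=0.360, Σhalf²=0.210728
  -D: nom -46.110 → Σnom=-30.450; wc +0.140/-0.330 → slack +0.958/-0.912; half-tol=0.235, Σhalf²=0.265953
  +E: nom +3.600 → Σnom=-26.850; wc +0.230/-0.380 → slack +1.188/-1.292; half-tol=0.305, Σhalf²=0.358978
  -F: nom -6.400 → Σnom=-33.250; wc +0.310/-0.350 → slack +1.498/-1.642; half-tol=0.330, Σhalf²=0.467878
  +G: nom +31.300 → Σnom=-1.950; wc +0.096/-0.300 → slack +1.594/-1.942; half-tol=0.198, Σhalf²=0.507082
Nominal = -1.950. Worst-case = [-1.950 - 1.942, -1.950 + 1.594] = [-3.892, -0.356]. RSS = √0.507082 = 0.712.

nominal=-1.950 wc=[-3.892,-0.356] rss=0.712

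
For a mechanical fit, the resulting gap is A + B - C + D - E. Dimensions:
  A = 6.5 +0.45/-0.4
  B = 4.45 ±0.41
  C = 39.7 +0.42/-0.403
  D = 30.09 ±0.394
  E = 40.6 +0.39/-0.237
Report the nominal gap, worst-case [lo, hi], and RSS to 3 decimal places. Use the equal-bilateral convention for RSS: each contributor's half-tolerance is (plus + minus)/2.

Stack each dimension's contribution:
  +A: nom +6.500 → Σnom=6.500; wc +0.450/-0.400 → slack +0.450/-0.400; half-tol=0.425, Σhalf²=0.180625
  +B: nom +4.450 → Σnom=10.950; wc +0.410/-0.410 → slack +0.860/-0.810; half-tol=0.410, Σhalf²=0.348725
  -C: nom -39.700 → Σnom=-28.750; wc +0.403/-0.420 → slack +1.263/-1.230; half-tol=0.411, Σhalf²=0.518057
  +D: nom +30.090 → Σnom=1.340; wc +0.394/-0.394 → slack +1.657/-1.624; half-tol=0.394, Σhalf²=0.673293
  -E: nom -40.600 → Σnom=-39.260; wc +0.237/-0.390 → slack +1.894/-2.014; half-tol=0.314, Σhalf²=0.771576
Nominal = -39.260. Worst-case = [-39.260 - 2.014, -39.260 + 1.894] = [-41.274, -37.366]. RSS = √0.771576 = 0.878.

nominal=-39.260 wc=[-41.274,-37.366] rss=0.878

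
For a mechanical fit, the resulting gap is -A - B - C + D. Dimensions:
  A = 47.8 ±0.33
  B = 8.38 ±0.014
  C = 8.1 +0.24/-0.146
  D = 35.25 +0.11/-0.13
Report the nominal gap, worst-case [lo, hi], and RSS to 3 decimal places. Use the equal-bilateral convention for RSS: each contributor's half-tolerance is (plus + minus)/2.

Stack each dimension's contribution:
  -A: nom -47.800 → Σnom=-47.800; wc +0.330/-0.330 → slack +0.330/-0.330; half-tol=0.330, Σhalf²=0.108900
  -B: nom -8.380 → Σnom=-56.180; wc +0.014/-0.014 → slack +0.344/-0.344; half-tol=0.014, Σhalf²=0.109096
  -C: nom -8.100 → Σnom=-64.280; wc +0.146/-0.240 → slack +0.490/-0.584; half-tol=0.193, Σhalf²=0.146345
  +D: nom +35.250 → Σnom=-29.030; wc +0.110/-0.130 → slack +0.600/-0.714; half-tol=0.120, Σhalf²=0.160745
Nominal = -29.030. Worst-case = [-29.030 - 0.714, -29.030 + 0.600] = [-29.744, -28.430]. RSS = √0.160745 = 0.401.

nominal=-29.030 wc=[-29.744,-28.430] rss=0.401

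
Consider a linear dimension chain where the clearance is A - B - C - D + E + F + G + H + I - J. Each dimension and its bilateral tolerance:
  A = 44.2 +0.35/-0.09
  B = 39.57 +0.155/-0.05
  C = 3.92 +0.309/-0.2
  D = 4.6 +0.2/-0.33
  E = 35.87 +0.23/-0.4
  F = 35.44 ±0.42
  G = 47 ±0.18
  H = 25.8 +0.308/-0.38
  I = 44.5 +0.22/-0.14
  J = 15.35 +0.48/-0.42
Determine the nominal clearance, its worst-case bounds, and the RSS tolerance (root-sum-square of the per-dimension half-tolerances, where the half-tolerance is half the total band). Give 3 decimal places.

nominal=169.370 wc=[166.616,172.078] rss=0.925

Stack each dimension's contribution:
  +A: nom +44.200 → Σnom=44.200; wc +0.350/-0.090 → slack +0.350/-0.090; half-tol=0.220, Σhalf²=0.048400
  -B: nom -39.570 → Σnom=4.630; wc +0.050/-0.155 → slack +0.400/-0.245; half-tol=0.103, Σhalf²=0.058906
  -C: nom -3.920 → Σnom=0.710; wc +0.200/-0.309 → slack +0.600/-0.554; half-tol=0.255, Σhalf²=0.123676
  -D: nom -4.600 → Σnom=-3.890; wc +0.330/-0.200 → slack +0.930/-0.754; half-tol=0.265, Σhalf²=0.193902
  +E: nom +35.870 → Σnom=31.980; wc +0.230/-0.400 → slack +1.160/-1.154; half-tol=0.315, Σhalf²=0.293127
  +F: nom +35.440 → Σnom=67.420; wc +0.420/-0.420 → slack +1.580/-1.574; half-tol=0.420, Σhalf²=0.469526
  +G: nom +47.000 → Σnom=114.420; wc +0.180/-0.180 → slack +1.760/-1.754; half-tol=0.180, Σhalf²=0.501926
  +H: nom +25.800 → Σnom=140.220; wc +0.308/-0.380 → slack +2.068/-2.134; half-tol=0.344, Σhalf²=0.620262
  +I: nom +44.500 → Σnom=184.720; wc +0.220/-0.140 → slack +2.288/-2.274; half-tol=0.180, Σhalf²=0.652662
  -J: nom -15.350 → Σnom=169.370; wc +0.420/-0.480 → slack +2.708/-2.754; half-tol=0.450, Σhalf²=0.855162
Nominal = 169.370. Worst-case = [169.370 - 2.754, 169.370 + 2.708] = [166.616, 172.078]. RSS = √0.855162 = 0.925.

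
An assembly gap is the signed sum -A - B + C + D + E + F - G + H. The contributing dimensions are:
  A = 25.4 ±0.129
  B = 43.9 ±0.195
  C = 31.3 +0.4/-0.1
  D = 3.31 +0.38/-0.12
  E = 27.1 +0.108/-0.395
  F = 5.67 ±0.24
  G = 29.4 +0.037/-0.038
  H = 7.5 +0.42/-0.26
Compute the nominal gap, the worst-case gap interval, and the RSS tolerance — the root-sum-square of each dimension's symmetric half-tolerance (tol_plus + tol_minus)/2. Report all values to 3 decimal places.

nominal=-23.820 wc=[-25.296,-21.910] rss=0.646

Stack each dimension's contribution:
  -A: nom -25.400 → Σnom=-25.400; wc +0.129/-0.129 → slack +0.129/-0.129; half-tol=0.129, Σhalf²=0.016641
  -B: nom -43.900 → Σnom=-69.300; wc +0.195/-0.195 → slack +0.324/-0.324; half-tol=0.195, Σhalf²=0.054666
  +C: nom +31.300 → Σnom=-38.000; wc +0.400/-0.100 → slack +0.724/-0.424; half-tol=0.250, Σhalf²=0.117166
  +D: nom +3.310 → Σnom=-34.690; wc +0.380/-0.120 → slack +1.104/-0.544; half-tol=0.250, Σhalf²=0.179666
  +E: nom +27.100 → Σnom=-7.590; wc +0.108/-0.395 → slack +1.212/-0.939; half-tol=0.252, Σhalf²=0.242918
  +F: nom +5.670 → Σnom=-1.920; wc +0.240/-0.240 → slack +1.452/-1.179; half-tol=0.240, Σhalf²=0.300518
  -G: nom -29.400 → Σnom=-31.320; wc +0.038/-0.037 → slack +1.490/-1.216; half-tol=0.037, Σhalf²=0.301924
  +H: nom +7.500 → Σnom=-23.820; wc +0.420/-0.260 → slack +1.910/-1.476; half-tol=0.340, Σhalf²=0.417524
Nominal = -23.820. Worst-case = [-23.820 - 1.476, -23.820 + 1.910] = [-25.296, -21.910]. RSS = √0.417524 = 0.646.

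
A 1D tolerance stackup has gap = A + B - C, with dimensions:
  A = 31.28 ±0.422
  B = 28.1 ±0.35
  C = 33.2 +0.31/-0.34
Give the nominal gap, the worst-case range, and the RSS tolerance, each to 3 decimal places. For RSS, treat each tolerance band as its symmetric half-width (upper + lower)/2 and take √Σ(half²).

nominal=26.180 wc=[25.098,27.292] rss=0.637

Stack each dimension's contribution:
  +A: nom +31.280 → Σnom=31.280; wc +0.422/-0.422 → slack +0.422/-0.422; half-tol=0.422, Σhalf²=0.178084
  +B: nom +28.100 → Σnom=59.380; wc +0.350/-0.350 → slack +0.772/-0.772; half-tol=0.350, Σhalf²=0.300584
  -C: nom -33.200 → Σnom=26.180; wc +0.340/-0.310 → slack +1.112/-1.082; half-tol=0.325, Σhalf²=0.406209
Nominal = 26.180. Worst-case = [26.180 - 1.082, 26.180 + 1.112] = [25.098, 27.292]. RSS = √0.406209 = 0.637.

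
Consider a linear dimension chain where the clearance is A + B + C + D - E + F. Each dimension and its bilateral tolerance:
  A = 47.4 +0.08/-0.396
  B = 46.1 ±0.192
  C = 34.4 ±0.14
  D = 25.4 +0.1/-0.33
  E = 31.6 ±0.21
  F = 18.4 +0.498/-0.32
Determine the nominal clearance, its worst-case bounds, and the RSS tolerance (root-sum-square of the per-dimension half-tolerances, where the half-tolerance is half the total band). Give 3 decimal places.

nominal=140.100 wc=[138.512,141.320] rss=0.609

Stack each dimension's contribution:
  +A: nom +47.400 → Σnom=47.400; wc +0.080/-0.396 → slack +0.080/-0.396; half-tol=0.238, Σhalf²=0.056644
  +B: nom +46.100 → Σnom=93.500; wc +0.192/-0.192 → slack +0.272/-0.588; half-tol=0.192, Σhalf²=0.093508
  +C: nom +34.400 → Σnom=127.900; wc +0.140/-0.140 → slack +0.412/-0.728; half-tol=0.140, Σhalf²=0.113108
  +D: nom +25.400 → Σnom=153.300; wc +0.100/-0.330 → slack +0.512/-1.058; half-tol=0.215, Σhalf²=0.159333
  -E: nom -31.600 → Σnom=121.700; wc +0.210/-0.210 → slack +0.722/-1.268; half-tol=0.210, Σhalf²=0.203433
  +F: nom +18.400 → Σnom=140.100; wc +0.498/-0.320 → slack +1.220/-1.588; half-tol=0.409, Σhalf²=0.370714
Nominal = 140.100. Worst-case = [140.100 - 1.588, 140.100 + 1.220] = [138.512, 141.320]. RSS = √0.370714 = 0.609.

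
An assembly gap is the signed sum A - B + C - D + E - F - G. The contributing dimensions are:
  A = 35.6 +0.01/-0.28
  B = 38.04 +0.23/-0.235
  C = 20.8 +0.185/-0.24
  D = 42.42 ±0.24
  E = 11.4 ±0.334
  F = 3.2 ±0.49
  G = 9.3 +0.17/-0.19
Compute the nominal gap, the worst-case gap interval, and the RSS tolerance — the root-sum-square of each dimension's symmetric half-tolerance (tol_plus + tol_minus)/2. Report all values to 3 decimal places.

nominal=-25.160 wc=[-27.144,-23.476] rss=0.750

Stack each dimension's contribution:
  +A: nom +35.600 → Σnom=35.600; wc +0.010/-0.280 → slack +0.010/-0.280; half-tol=0.145, Σhalf²=0.021025
  -B: nom -38.040 → Σnom=-2.440; wc +0.235/-0.230 → slack +0.245/-0.510; half-tol=0.232, Σhalf²=0.075081
  +C: nom +20.800 → Σnom=18.360; wc +0.185/-0.240 → slack +0.430/-0.750; half-tol=0.212, Σhalf²=0.120237
  -D: nom -42.420 → Σnom=-24.060; wc +0.240/-0.240 → slack +0.670/-0.990; half-tol=0.240, Σhalf²=0.177837
  +E: nom +11.400 → Σnom=-12.660; wc +0.334/-0.334 → slack +1.004/-1.324; half-tol=0.334, Σhalf²=0.289393
  -F: nom -3.200 → Σnom=-15.860; wc +0.490/-0.490 → slack +1.494/-1.814; half-tol=0.490, Σhalf²=0.529493
  -G: nom -9.300 → Σnom=-25.160; wc +0.190/-0.170 → slack +1.684/-1.984; half-tol=0.180, Σhalf²=0.561893
Nominal = -25.160. Worst-case = [-25.160 - 1.984, -25.160 + 1.684] = [-27.144, -23.476]. RSS = √0.561893 = 0.750.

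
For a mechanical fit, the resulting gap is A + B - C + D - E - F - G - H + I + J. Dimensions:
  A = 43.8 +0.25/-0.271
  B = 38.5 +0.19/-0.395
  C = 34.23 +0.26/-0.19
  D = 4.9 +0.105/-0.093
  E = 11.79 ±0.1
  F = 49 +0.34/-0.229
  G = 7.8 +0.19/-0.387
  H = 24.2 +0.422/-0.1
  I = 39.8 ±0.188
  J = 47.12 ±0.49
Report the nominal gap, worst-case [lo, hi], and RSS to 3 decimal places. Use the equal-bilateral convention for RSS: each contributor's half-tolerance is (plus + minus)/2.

Stack each dimension's contribution:
  +A: nom +43.800 → Σnom=43.800; wc +0.250/-0.271 → slack +0.250/-0.271; half-tol=0.261, Σhalf²=0.067860
  +B: nom +38.500 → Σnom=82.300; wc +0.190/-0.395 → slack +0.440/-0.666; half-tol=0.292, Σhalf²=0.153417
  -C: nom -34.230 → Σnom=48.070; wc +0.190/-0.260 → slack +0.630/-0.926; half-tol=0.225, Σhalf²=0.204042
  +D: nom +4.900 → Σnom=52.970; wc +0.105/-0.093 → slack +0.735/-1.019; half-tol=0.099, Σhalf²=0.213843
  -E: nom -11.790 → Σnom=41.180; wc +0.100/-0.100 → slack +0.835/-1.119; half-tol=0.100, Σhalf²=0.223843
  -F: nom -49.000 → Σnom=-7.820; wc +0.229/-0.340 → slack +1.064/-1.459; half-tol=0.285, Σhalf²=0.304783
  -G: nom -7.800 → Σnom=-15.620; wc +0.387/-0.190 → slack +1.451/-1.649; half-tol=0.288, Σhalf²=0.388015
  -H: nom -24.200 → Σnom=-39.820; wc +0.100/-0.422 → slack +1.551/-2.071; half-tol=0.261, Σhalf²=0.456136
  +I: nom +39.800 → Σnom=-0.020; wc +0.188/-0.188 → slack +1.739/-2.259; half-tol=0.188, Σhalf²=0.491480
  +J: nom +47.120 → Σnom=47.100; wc +0.490/-0.490 → slack +2.229/-2.749; half-tol=0.490, Σhalf²=0.731580
Nominal = 47.100. Worst-case = [47.100 - 2.749, 47.100 + 2.229] = [44.351, 49.329]. RSS = √0.731580 = 0.855.

nominal=47.100 wc=[44.351,49.329] rss=0.855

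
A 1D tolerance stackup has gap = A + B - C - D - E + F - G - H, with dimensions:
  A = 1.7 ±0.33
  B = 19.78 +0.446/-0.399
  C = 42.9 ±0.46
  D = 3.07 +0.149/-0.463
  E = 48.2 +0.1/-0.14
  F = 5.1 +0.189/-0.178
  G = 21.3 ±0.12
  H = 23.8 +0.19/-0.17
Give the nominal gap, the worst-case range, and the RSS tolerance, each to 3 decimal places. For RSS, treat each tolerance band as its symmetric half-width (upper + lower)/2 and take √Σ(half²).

Stack each dimension's contribution:
  +A: nom +1.700 → Σnom=1.700; wc +0.330/-0.330 → slack +0.330/-0.330; half-tol=0.330, Σhalf²=0.108900
  +B: nom +19.780 → Σnom=21.480; wc +0.446/-0.399 → slack +0.776/-0.729; half-tol=0.422, Σhalf²=0.287406
  -C: nom -42.900 → Σnom=-21.420; wc +0.460/-0.460 → slack +1.236/-1.189; half-tol=0.460, Σhalf²=0.499006
  -D: nom -3.070 → Σnom=-24.490; wc +0.463/-0.149 → slack +1.699/-1.338; half-tol=0.306, Σhalf²=0.592642
  -E: nom -48.200 → Σnom=-72.690; wc +0.140/-0.100 → slack +1.839/-1.438; half-tol=0.120, Σhalf²=0.607042
  +F: nom +5.100 → Σnom=-67.590; wc +0.189/-0.178 → slack +2.028/-1.616; half-tol=0.183, Σhalf²=0.640714
  -G: nom -21.300 → Σnom=-88.890; wc +0.120/-0.120 → slack +2.148/-1.736; half-tol=0.120, Σhalf²=0.655114
  -H: nom -23.800 → Σnom=-112.690; wc +0.170/-0.190 → slack +2.318/-1.926; half-tol=0.180, Σhalf²=0.687514
Nominal = -112.690. Worst-case = [-112.690 - 1.926, -112.690 + 2.318] = [-114.616, -110.372]. RSS = √0.687514 = 0.829.

nominal=-112.690 wc=[-114.616,-110.372] rss=0.829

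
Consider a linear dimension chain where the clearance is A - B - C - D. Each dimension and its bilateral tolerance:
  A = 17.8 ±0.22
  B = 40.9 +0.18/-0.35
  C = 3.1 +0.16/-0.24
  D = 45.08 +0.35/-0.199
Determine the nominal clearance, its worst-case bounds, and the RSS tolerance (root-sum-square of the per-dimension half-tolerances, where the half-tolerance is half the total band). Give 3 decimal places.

nominal=-71.280 wc=[-72.190,-70.271] rss=0.484

Stack each dimension's contribution:
  +A: nom +17.800 → Σnom=17.800; wc +0.220/-0.220 → slack +0.220/-0.220; half-tol=0.220, Σhalf²=0.048400
  -B: nom -40.900 → Σnom=-23.100; wc +0.350/-0.180 → slack +0.570/-0.400; half-tol=0.265, Σhalf²=0.118625
  -C: nom -3.100 → Σnom=-26.200; wc +0.240/-0.160 → slack +0.810/-0.560; half-tol=0.200, Σhalf²=0.158625
  -D: nom -45.080 → Σnom=-71.280; wc +0.199/-0.350 → slack +1.009/-0.910; half-tol=0.274, Σhalf²=0.233975
Nominal = -71.280. Worst-case = [-71.280 - 0.910, -71.280 + 1.009] = [-72.190, -70.271]. RSS = √0.233975 = 0.484.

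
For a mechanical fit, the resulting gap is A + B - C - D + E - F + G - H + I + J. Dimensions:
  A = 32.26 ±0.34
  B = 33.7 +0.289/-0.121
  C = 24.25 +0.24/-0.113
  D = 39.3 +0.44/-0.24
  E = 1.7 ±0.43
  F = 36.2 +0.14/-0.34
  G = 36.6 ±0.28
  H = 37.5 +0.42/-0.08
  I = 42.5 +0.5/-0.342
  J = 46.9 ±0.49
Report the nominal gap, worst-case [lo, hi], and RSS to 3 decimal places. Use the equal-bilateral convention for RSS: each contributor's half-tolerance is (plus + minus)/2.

Stack each dimension's contribution:
  +A: nom +32.260 → Σnom=32.260; wc +0.340/-0.340 → slack +0.340/-0.340; half-tol=0.340, Σhalf²=0.115600
  +B: nom +33.700 → Σnom=65.960; wc +0.289/-0.121 → slack +0.629/-0.461; half-tol=0.205, Σhalf²=0.157625
  -C: nom -24.250 → Σnom=41.710; wc +0.113/-0.240 → slack +0.742/-0.701; half-tol=0.176, Σhalf²=0.188777
  -D: nom -39.300 → Σnom=2.410; wc +0.240/-0.440 → slack +0.982/-1.141; half-tol=0.340, Σhalf²=0.304377
  +E: nom +1.700 → Σnom=4.110; wc +0.430/-0.430 → slack +1.412/-1.571; half-tol=0.430, Σhalf²=0.489277
  -F: nom -36.200 → Σnom=-32.090; wc +0.340/-0.140 → slack +1.752/-1.711; half-tol=0.240, Σhalf²=0.546877
  +G: nom +36.600 → Σnom=4.510; wc +0.280/-0.280 → slack +2.032/-1.991; half-tol=0.280, Σhalf²=0.625277
  -H: nom -37.500 → Σnom=-32.990; wc +0.080/-0.420 → slack +2.112/-2.411; half-tol=0.250, Σhalf²=0.687777
  +I: nom +42.500 → Σnom=9.510; wc +0.500/-0.342 → slack +2.612/-2.753; half-tol=0.421, Σhalf²=0.865018
  +J: nom +46.900 → Σnom=56.410; wc +0.490/-0.490 → slack +3.102/-3.243; half-tol=0.490, Σhalf²=1.105118
Nominal = 56.410. Worst-case = [56.410 - 3.243, 56.410 + 3.102] = [53.167, 59.512]. RSS = √1.105118 = 1.051.

nominal=56.410 wc=[53.167,59.512] rss=1.051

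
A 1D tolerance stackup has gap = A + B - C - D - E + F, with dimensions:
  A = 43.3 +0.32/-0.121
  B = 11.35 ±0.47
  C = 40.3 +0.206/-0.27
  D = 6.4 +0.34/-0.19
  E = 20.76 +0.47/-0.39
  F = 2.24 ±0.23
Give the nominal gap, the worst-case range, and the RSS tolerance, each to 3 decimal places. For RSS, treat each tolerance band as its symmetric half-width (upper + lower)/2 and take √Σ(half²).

nominal=-10.570 wc=[-12.407,-8.700] rss=0.796

Stack each dimension's contribution:
  +A: nom +43.300 → Σnom=43.300; wc +0.320/-0.121 → slack +0.320/-0.121; half-tol=0.221, Σhalf²=0.048620
  +B: nom +11.350 → Σnom=54.650; wc +0.470/-0.470 → slack +0.790/-0.591; half-tol=0.470, Σhalf²=0.269520
  -C: nom -40.300 → Σnom=14.350; wc +0.270/-0.206 → slack +1.060/-0.797; half-tol=0.238, Σhalf²=0.326164
  -D: nom -6.400 → Σnom=7.950; wc +0.190/-0.340 → slack +1.250/-1.137; half-tol=0.265, Σhalf²=0.396389
  -E: nom -20.760 → Σnom=-12.810; wc +0.390/-0.470 → slack +1.640/-1.607; half-tol=0.430, Σhalf²=0.581289
  +F: nom +2.240 → Σnom=-10.570; wc +0.230/-0.230 → slack +1.870/-1.837; half-tol=0.230, Σhalf²=0.634189
Nominal = -10.570. Worst-case = [-10.570 - 1.837, -10.570 + 1.870] = [-12.407, -8.700]. RSS = √0.634189 = 0.796.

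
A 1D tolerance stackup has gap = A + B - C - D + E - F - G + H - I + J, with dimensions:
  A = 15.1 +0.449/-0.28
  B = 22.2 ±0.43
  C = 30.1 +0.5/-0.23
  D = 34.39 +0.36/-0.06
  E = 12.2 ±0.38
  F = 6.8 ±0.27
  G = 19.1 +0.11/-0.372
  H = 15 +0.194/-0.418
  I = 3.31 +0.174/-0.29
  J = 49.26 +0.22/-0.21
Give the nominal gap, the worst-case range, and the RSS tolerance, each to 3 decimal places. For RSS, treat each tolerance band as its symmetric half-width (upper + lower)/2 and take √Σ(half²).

Stack each dimension's contribution:
  +A: nom +15.100 → Σnom=15.100; wc +0.449/-0.280 → slack +0.449/-0.280; half-tol=0.365, Σhalf²=0.132860
  +B: nom +22.200 → Σnom=37.300; wc +0.430/-0.430 → slack +0.879/-0.710; half-tol=0.430, Σhalf²=0.317760
  -C: nom -30.100 → Σnom=7.200; wc +0.230/-0.500 → slack +1.109/-1.210; half-tol=0.365, Σhalf²=0.450985
  -D: nom -34.390 → Σnom=-27.190; wc +0.060/-0.360 → slack +1.169/-1.570; half-tol=0.210, Σhalf²=0.495085
  +E: nom +12.200 → Σnom=-14.990; wc +0.380/-0.380 → slack +1.549/-1.950; half-tol=0.380, Σhalf²=0.639485
  -F: nom -6.800 → Σnom=-21.790; wc +0.270/-0.270 → slack +1.819/-2.220; half-tol=0.270, Σhalf²=0.712385
  -G: nom -19.100 → Σnom=-40.890; wc +0.372/-0.110 → slack +2.191/-2.330; half-tol=0.241, Σhalf²=0.770466
  +H: nom +15.000 → Σnom=-25.890; wc +0.194/-0.418 → slack +2.385/-2.748; half-tol=0.306, Σhalf²=0.864102
  -I: nom -3.310 → Σnom=-29.200; wc +0.290/-0.174 → slack +2.675/-2.922; half-tol=0.232, Σhalf²=0.917926
  +J: nom +49.260 → Σnom=20.060; wc +0.220/-0.210 → slack +2.895/-3.132; half-tol=0.215, Σhalf²=0.964151
Nominal = 20.060. Worst-case = [20.060 - 3.132, 20.060 + 2.895] = [16.928, 22.955]. RSS = √0.964151 = 0.982.

nominal=20.060 wc=[16.928,22.955] rss=0.982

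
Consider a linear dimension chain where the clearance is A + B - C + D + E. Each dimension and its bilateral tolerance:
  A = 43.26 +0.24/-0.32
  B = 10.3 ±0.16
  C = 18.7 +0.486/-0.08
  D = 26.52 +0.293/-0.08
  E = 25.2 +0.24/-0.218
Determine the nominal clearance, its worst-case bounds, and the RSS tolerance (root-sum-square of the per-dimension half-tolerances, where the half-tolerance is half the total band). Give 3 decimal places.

Stack each dimension's contribution:
  +A: nom +43.260 → Σnom=43.260; wc +0.240/-0.320 → slack +0.240/-0.320; half-tol=0.280, Σhalf²=0.078400
  +B: nom +10.300 → Σnom=53.560; wc +0.160/-0.160 → slack +0.400/-0.480; half-tol=0.160, Σhalf²=0.104000
  -C: nom -18.700 → Σnom=34.860; wc +0.080/-0.486 → slack +0.480/-0.966; half-tol=0.283, Σhalf²=0.184089
  +D: nom +26.520 → Σnom=61.380; wc +0.293/-0.080 → slack +0.773/-1.046; half-tol=0.186, Σhalf²=0.218871
  +E: nom +25.200 → Σnom=86.580; wc +0.240/-0.218 → slack +1.013/-1.264; half-tol=0.229, Σhalf²=0.271312
Nominal = 86.580. Worst-case = [86.580 - 1.264, 86.580 + 1.013] = [85.316, 87.593]. RSS = √0.271312 = 0.521.

nominal=86.580 wc=[85.316,87.593] rss=0.521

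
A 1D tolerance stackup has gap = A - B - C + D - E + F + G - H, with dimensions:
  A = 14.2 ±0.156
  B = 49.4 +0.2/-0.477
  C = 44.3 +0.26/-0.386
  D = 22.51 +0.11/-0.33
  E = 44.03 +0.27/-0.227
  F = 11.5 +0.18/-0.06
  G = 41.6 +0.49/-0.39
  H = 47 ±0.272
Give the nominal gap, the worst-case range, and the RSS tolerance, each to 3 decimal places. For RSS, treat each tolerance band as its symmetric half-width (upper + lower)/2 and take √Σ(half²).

nominal=-94.920 wc=[-96.858,-92.622] rss=0.797

Stack each dimension's contribution:
  +A: nom +14.200 → Σnom=14.200; wc +0.156/-0.156 → slack +0.156/-0.156; half-tol=0.156, Σhalf²=0.024336
  -B: nom -49.400 → Σnom=-35.200; wc +0.477/-0.200 → slack +0.633/-0.356; half-tol=0.339, Σhalf²=0.138918
  -C: nom -44.300 → Σnom=-79.500; wc +0.386/-0.260 → slack +1.019/-0.616; half-tol=0.323, Σhalf²=0.243247
  +D: nom +22.510 → Σnom=-56.990; wc +0.110/-0.330 → slack +1.129/-0.946; half-tol=0.220, Σhalf²=0.291647
  -E: nom -44.030 → Σnom=-101.020; wc +0.227/-0.270 → slack +1.356/-1.216; half-tol=0.248, Σhalf²=0.353400
  +F: nom +11.500 → Σnom=-89.520; wc +0.180/-0.060 → slack +1.536/-1.276; half-tol=0.120, Σhalf²=0.367800
  +G: nom +41.600 → Σnom=-47.920; wc +0.490/-0.390 → slack +2.026/-1.666; half-tol=0.440, Σhalf²=0.561400
  -H: nom -47.000 → Σnom=-94.920; wc +0.272/-0.272 → slack +2.298/-1.938; half-tol=0.272, Σhalf²=0.635384
Nominal = -94.920. Worst-case = [-94.920 - 1.938, -94.920 + 2.298] = [-96.858, -92.622]. RSS = √0.635384 = 0.797.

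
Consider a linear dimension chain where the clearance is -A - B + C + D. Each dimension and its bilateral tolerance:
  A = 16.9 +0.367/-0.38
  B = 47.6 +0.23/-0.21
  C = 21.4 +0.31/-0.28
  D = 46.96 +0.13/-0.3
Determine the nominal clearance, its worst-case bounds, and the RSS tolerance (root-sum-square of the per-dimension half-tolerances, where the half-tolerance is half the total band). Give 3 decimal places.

nominal=3.860 wc=[2.683,4.890] rss=0.567

Stack each dimension's contribution:
  -A: nom -16.900 → Σnom=-16.900; wc +0.380/-0.367 → slack +0.380/-0.367; half-tol=0.373, Σhalf²=0.139502
  -B: nom -47.600 → Σnom=-64.500; wc +0.210/-0.230 → slack +0.590/-0.597; half-tol=0.220, Σhalf²=0.187902
  +C: nom +21.400 → Σnom=-43.100; wc +0.310/-0.280 → slack +0.900/-0.877; half-tol=0.295, Σhalf²=0.274927
  +D: nom +46.960 → Σnom=3.860; wc +0.130/-0.300 → slack +1.030/-1.177; half-tol=0.215, Σhalf²=0.321152
Nominal = 3.860. Worst-case = [3.860 - 1.177, 3.860 + 1.030] = [2.683, 4.890]. RSS = √0.321152 = 0.567.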